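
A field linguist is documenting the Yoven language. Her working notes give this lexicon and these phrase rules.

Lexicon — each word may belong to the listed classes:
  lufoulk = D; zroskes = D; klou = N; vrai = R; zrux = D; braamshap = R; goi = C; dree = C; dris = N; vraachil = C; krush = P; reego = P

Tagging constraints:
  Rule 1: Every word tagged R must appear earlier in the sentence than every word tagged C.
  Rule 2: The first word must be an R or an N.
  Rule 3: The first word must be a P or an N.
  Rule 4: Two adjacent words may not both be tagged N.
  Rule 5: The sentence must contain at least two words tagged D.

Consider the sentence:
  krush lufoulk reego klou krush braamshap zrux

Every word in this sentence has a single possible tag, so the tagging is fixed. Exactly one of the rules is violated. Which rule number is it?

2

Fixed tagging: P D P N P R D.
Rule check: R1 holds, R2 violated, R3 holds, R4 holds, R5 holds.
Only rule 2 fails.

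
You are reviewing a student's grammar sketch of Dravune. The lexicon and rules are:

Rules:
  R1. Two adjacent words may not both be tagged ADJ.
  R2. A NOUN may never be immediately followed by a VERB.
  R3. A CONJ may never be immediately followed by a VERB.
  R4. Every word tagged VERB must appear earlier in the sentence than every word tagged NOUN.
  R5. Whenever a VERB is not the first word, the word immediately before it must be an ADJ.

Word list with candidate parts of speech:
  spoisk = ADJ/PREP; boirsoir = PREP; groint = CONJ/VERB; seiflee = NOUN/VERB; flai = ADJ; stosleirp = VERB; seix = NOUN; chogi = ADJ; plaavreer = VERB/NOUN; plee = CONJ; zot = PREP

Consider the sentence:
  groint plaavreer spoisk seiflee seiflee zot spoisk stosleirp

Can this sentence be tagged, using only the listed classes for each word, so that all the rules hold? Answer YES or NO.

Candidates per position — 1:groint {CONJ,VERB}; 2:plaavreer {VERB,NOUN}; 3:spoisk {ADJ,PREP}; 4:seiflee {NOUN,VERB}; 5:seiflee {NOUN,VERB}; 6:zot {PREP}; 7:spoisk {ADJ,PREP}; 8:stosleirp {VERB}.
Every candidate sequence violates at least one rule; no consistent tagging exists.

NO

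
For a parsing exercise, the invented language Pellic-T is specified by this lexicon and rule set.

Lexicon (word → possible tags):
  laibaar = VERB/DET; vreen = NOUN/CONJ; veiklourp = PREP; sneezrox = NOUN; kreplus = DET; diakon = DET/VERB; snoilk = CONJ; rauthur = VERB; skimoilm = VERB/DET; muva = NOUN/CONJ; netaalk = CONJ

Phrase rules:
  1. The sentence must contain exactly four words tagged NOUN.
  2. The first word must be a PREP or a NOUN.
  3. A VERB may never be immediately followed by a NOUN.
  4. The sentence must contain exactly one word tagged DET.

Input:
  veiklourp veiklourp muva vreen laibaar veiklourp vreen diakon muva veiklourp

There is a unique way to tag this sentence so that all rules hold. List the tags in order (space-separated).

Candidates per position — 1:veiklourp {PREP}; 2:veiklourp {PREP}; 3:muva {NOUN,CONJ}; 4:vreen {NOUN,CONJ}; 5:laibaar {VERB,DET}; 6:veiklourp {PREP}; 7:vreen {NOUN,CONJ}; 8:diakon {DET,VERB}; 9:muva {NOUN,CONJ}; 10:veiklourp {PREP}.
If word 3 were CONJ, no tagging could satisfy rule 1; so word 3 is NOUN.
If word 4 were CONJ, no tagging could satisfy rule 1; so word 4 is NOUN.
If word 7 were CONJ, no tagging could satisfy rule 1; so word 7 is NOUN.
If word 9 were CONJ, no tagging could satisfy rule 1; so word 9 is NOUN.
If word 8 were VERB, no tagging could satisfy rule 3; so word 8 is DET.
If word 5 were DET, no tagging could satisfy rule 4; so word 5 is VERB.
That leaves exactly one tagging: PREP PREP NOUN NOUN VERB PREP NOUN DET NOUN PREP.
Checking: rule 1 holds; rule 2 holds; rule 3 holds; rule 4 holds.

PREP PREP NOUN NOUN VERB PREP NOUN DET NOUN PREP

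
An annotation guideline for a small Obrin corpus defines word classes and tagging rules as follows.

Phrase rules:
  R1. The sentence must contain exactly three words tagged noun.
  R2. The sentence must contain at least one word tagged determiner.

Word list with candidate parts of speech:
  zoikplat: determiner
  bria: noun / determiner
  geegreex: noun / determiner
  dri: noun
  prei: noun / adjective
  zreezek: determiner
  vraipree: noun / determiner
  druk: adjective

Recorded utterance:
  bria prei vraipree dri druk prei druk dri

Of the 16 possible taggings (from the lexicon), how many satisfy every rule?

Candidates per position — 1:bria {noun,determiner}; 2:prei {noun,adjective}; 3:vraipree {noun,determiner}; 4:dri {noun}; 5:druk {adjective}; 6:prei {noun,adjective}; 7:druk {adjective}; 8:dri {noun}.
There are 16 candidate sequences in total.
The sequences that satisfy every rule: noun adjective determiner noun adjective adjective adjective noun; determiner noun determiner noun adjective adjective adjective noun; determiner adjective noun noun adjective adjective adjective noun; determiner adjective determiner noun adjective noun adjective noun.
Count = 4.

4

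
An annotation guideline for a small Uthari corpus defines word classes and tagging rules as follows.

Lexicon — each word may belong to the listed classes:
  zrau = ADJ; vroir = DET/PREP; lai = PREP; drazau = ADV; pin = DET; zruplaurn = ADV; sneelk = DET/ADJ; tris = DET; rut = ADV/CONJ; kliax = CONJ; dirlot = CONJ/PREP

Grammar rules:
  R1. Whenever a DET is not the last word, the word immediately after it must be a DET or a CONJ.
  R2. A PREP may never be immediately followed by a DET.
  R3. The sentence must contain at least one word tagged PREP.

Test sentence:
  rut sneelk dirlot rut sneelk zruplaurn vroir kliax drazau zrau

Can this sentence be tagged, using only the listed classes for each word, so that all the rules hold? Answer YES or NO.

Candidates per position — 1:rut {ADV,CONJ}; 2:sneelk {DET,ADJ}; 3:dirlot {CONJ,PREP}; 4:rut {ADV,CONJ}; 5:sneelk {DET,ADJ}; 6:zruplaurn {ADV}; 7:vroir {DET,PREP}; 8:kliax {CONJ}; 9:drazau {ADV}; 10:zrau {ADJ}.
One satisfying assignment: CONJ DET CONJ ADV ADJ ADV PREP CONJ ADV ADJ.
Check: rule 1 satisfied; rule 2 satisfied; rule 3 satisfied.

YES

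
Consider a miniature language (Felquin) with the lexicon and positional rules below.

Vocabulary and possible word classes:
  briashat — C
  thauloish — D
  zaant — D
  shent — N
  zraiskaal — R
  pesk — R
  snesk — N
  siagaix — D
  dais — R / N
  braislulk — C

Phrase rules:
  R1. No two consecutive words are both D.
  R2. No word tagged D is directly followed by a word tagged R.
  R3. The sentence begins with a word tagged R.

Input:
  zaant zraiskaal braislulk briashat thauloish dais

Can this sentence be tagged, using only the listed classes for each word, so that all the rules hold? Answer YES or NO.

NO

Candidates per position — 1:zaant {D}; 2:zraiskaal {R}; 3:braislulk {C}; 4:briashat {C}; 5:thauloish {D}; 6:dais {R,N}.
Rule 2 cannot be satisfied by any choice of tags from the lexicon.
So there is no consistent tagging.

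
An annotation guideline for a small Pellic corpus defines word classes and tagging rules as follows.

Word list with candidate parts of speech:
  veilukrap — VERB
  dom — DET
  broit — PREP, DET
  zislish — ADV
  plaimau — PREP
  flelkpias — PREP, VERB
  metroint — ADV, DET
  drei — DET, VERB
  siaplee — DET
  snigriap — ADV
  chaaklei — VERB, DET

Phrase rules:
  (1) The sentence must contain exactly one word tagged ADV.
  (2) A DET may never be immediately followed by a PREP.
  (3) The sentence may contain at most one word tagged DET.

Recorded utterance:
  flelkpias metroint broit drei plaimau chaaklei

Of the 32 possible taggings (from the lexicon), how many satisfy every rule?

6

Candidates per position — 1:flelkpias {PREP,VERB}; 2:metroint {ADV,DET}; 3:broit {PREP,DET}; 4:drei {DET,VERB}; 5:plaimau {PREP}; 6:chaaklei {VERB,DET}.
There are 32 candidate sequences in total.
Checking each against the rules leaves 6 sequences.
Count = 6.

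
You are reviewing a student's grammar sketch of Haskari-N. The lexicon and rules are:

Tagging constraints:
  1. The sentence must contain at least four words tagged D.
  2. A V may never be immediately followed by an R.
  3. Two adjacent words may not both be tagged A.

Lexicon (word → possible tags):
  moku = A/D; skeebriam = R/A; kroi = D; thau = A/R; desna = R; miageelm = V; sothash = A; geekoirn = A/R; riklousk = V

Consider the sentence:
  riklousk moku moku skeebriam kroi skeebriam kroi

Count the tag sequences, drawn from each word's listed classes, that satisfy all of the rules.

4

Candidates per position — 1:riklousk {V}; 2:moku {A,D}; 3:moku {A,D}; 4:skeebriam {R,A}; 5:kroi {D}; 6:skeebriam {R,A}; 7:kroi {D}.
There are 16 candidate sequences in total.
The sequences that satisfy every rule: V D D R D R D; V D D R D A D; V D D A D R D; V D D A D A D.
Count = 4.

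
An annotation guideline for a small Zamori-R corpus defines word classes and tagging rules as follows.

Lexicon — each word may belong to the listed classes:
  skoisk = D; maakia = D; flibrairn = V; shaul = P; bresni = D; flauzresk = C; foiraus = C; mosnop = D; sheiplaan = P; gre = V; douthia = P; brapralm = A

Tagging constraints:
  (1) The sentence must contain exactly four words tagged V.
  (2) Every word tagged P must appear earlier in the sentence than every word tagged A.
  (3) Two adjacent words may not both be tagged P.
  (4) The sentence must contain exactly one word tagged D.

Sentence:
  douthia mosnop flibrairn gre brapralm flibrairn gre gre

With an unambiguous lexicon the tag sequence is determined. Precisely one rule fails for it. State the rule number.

Fixed tagging: P D V V A V V V.
Rule check: R1 fails, R2 ok, R3 ok, R4 ok.
Only rule 1 fails.

1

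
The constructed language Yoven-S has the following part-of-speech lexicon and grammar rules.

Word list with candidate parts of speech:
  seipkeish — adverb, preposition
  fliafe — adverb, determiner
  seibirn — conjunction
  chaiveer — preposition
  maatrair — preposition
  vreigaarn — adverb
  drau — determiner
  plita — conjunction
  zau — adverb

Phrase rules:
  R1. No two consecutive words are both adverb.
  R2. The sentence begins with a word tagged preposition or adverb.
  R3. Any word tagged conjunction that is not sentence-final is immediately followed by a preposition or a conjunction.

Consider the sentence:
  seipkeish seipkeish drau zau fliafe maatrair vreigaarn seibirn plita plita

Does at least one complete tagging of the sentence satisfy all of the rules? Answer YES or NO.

Candidates per position — 1:seipkeish {adverb,preposition}; 2:seipkeish {adverb,preposition}; 3:drau {determiner}; 4:zau {adverb}; 5:fliafe {adverb,determiner}; 6:maatrair {preposition}; 7:vreigaarn {adverb}; 8:seibirn {conjunction}; 9:plita {conjunction}; 10:plita {conjunction}.
One satisfying assignment: preposition preposition determiner adverb determiner preposition adverb conjunction conjunction conjunction.
Checking: rule 1 ✓; rule 2 ✓; rule 3 ✓.

YES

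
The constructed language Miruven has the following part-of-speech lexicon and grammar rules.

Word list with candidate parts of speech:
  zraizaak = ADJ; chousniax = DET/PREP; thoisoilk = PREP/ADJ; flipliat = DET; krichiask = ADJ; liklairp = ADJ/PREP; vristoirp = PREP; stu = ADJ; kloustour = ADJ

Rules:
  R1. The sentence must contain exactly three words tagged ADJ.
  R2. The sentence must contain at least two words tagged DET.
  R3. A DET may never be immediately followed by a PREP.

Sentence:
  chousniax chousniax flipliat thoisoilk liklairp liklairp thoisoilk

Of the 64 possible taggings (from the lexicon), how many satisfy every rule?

Candidates per position — 1:chousniax {DET,PREP}; 2:chousniax {DET,PREP}; 3:flipliat {DET}; 4:thoisoilk {PREP,ADJ}; 5:liklairp {ADJ,PREP}; 6:liklairp {ADJ,PREP}; 7:thoisoilk {PREP,ADJ}.
There are 64 candidate sequences in total.
Checking each against the rules leaves 6 sequences.
Count = 6.

6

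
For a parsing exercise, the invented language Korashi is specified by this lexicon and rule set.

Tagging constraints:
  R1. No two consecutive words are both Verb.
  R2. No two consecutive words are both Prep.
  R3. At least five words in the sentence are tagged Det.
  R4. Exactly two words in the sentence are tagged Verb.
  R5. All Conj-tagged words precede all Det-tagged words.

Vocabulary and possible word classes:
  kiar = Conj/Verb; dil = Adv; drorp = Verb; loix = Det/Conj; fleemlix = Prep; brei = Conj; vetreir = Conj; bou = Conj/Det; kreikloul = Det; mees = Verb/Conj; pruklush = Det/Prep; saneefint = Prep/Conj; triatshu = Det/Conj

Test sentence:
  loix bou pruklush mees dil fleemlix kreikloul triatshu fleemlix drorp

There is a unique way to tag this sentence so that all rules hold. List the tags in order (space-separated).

Det Det Det Verb Adv Prep Det Det Prep Verb

Candidates per position — 1:loix {Det,Conj}; 2:bou {Conj,Det}; 3:pruklush {Det,Prep}; 4:mees {Verb,Conj}; 5:dil {Adv}; 6:fleemlix {Prep}; 7:kreikloul {Det}; 8:triatshu {Det,Conj}; 9:fleemlix {Prep}; 10:drorp {Verb}.
If word 1 were Conj, no tagging could satisfy rule 3; so word 1 is Det.
If word 2 were Conj, no tagging could satisfy rule 3; so word 2 is Det.
If word 3 were Prep, no tagging could satisfy rule 3; so word 3 is Det.
If word 4 were Conj, no tagging could satisfy rule 4; so word 4 is Verb.
If word 8 were Conj, no tagging could satisfy rule 3; so word 8 is Det.
The only consistent sequence is: Det Det Det Verb Adv Prep Det Det Prep Verb.
Rule-by-rule: rule 1 satisfied; rule 2 satisfied; rule 3 satisfied; rule 4 satisfied; rule 5 satisfied.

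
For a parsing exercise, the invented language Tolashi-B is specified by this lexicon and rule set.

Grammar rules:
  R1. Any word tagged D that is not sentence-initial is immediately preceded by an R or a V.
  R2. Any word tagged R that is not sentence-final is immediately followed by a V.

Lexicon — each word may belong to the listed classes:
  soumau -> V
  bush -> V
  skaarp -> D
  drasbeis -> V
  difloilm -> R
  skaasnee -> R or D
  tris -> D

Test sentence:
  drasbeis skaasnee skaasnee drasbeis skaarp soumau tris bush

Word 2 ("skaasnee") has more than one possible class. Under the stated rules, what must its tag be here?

Candidates per position — 1:drasbeis {V}; 2:skaasnee {R,D}; 3:skaasnee {R,D}; 4:drasbeis {V}; 5:skaarp {D}; 6:soumau {V}; 7:tris {D}; 8:bush {V}.
Position 2: R is ruled out by rule 2; that leaves D.
Position 3: D is ruled out by rule 1; that leaves R.
That leaves exactly one tagging: V D R V D V D V.
Verifying each rule — rule 1 holds; rule 2 holds.

D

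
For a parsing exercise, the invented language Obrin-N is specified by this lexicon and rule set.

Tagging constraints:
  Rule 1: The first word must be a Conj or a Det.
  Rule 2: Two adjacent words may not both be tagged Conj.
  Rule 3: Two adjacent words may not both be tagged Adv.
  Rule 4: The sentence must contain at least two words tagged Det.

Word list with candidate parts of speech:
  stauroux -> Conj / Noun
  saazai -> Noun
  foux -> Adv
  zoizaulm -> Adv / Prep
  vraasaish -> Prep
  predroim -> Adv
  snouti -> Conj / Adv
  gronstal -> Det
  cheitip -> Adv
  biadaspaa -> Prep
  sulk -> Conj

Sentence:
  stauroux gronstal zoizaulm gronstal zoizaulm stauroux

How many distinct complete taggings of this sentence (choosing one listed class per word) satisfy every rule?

8

Candidates per position — 1:stauroux {Conj,Noun}; 2:gronstal {Det}; 3:zoizaulm {Adv,Prep}; 4:gronstal {Det}; 5:zoizaulm {Adv,Prep}; 6:stauroux {Conj,Noun}.
There are 16 candidate sequences in total.
Checking each against the rules leaves 8 sequences.
Count = 8.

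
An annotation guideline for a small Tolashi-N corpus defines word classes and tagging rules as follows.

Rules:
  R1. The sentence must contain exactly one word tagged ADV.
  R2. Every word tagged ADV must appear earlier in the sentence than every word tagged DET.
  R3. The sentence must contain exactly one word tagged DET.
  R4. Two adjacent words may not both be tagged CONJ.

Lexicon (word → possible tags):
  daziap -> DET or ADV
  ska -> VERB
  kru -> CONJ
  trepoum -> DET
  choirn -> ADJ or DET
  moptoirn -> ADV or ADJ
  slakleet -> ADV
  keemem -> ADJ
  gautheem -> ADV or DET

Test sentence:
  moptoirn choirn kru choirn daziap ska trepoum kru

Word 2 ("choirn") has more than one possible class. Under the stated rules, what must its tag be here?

Candidates per position — 1:moptoirn {ADV,ADJ}; 2:choirn {ADJ,DET}; 3:kru {CONJ}; 4:choirn {ADJ,DET}; 5:daziap {DET,ADV}; 6:ska {VERB}; 7:trepoum {DET}; 8:kru {CONJ}.
Word 2 cannot be DET — rule 3 would then fail for every completion. It is ADJ.
Word 4 cannot be DET — rule 3 would then fail for every completion. It is ADJ.
Word 5 cannot be DET — rule 3 would then fail for every completion. It is ADV.
Word 1 cannot be ADV — rule 1 would then fail for every completion. It is ADJ.
The unique satisfying tagging is: ADJ ADJ CONJ ADJ ADV VERB DET CONJ.
Rule-by-rule: rule 1 satisfied; rule 2 satisfied; rule 3 satisfied; rule 4 satisfied.

ADJ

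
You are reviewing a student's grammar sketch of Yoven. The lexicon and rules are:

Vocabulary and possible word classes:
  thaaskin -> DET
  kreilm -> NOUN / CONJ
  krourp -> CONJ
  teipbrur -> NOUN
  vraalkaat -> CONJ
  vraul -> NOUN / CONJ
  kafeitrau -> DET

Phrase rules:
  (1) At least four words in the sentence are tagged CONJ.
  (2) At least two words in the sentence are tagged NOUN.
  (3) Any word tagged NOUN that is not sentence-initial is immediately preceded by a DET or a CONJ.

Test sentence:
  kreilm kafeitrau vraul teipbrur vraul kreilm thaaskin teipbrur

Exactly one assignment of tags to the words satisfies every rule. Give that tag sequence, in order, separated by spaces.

CONJ DET CONJ NOUN CONJ CONJ DET NOUN

Candidates per position — 1:kreilm {NOUN,CONJ}; 2:kafeitrau {DET}; 3:vraul {NOUN,CONJ}; 4:teipbrur {NOUN}; 5:vraul {NOUN,CONJ}; 6:kreilm {NOUN,CONJ}; 7:thaaskin {DET}; 8:teipbrur {NOUN}.
At position 1, choosing NOUN makes rule 1 impossible to satisfy; hence CONJ.
At position 3, choosing NOUN makes rule 1 impossible to satisfy; hence CONJ.
At position 5, choosing NOUN makes rule 1 impossible to satisfy; hence CONJ.
At position 6, choosing NOUN makes rule 1 impossible to satisfy; hence CONJ.
The unique satisfying tagging is: CONJ DET CONJ NOUN CONJ CONJ DET NOUN.
Check: rule 1 ok; rule 2 ok; rule 3 ok.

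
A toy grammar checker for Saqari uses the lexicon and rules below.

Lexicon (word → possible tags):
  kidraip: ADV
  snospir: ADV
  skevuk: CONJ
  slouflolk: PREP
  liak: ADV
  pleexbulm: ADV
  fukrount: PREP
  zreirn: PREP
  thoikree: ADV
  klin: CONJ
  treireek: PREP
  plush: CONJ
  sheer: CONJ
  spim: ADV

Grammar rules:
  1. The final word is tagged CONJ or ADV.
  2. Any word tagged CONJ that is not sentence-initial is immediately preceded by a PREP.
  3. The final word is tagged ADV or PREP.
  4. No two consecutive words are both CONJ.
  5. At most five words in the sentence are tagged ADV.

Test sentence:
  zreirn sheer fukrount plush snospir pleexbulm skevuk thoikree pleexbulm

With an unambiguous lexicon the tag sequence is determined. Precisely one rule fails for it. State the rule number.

Fixed tagging: PREP CONJ PREP CONJ ADV ADV CONJ ADV ADV.
Applying the rules: R1 pass, R2 fail, R3 pass, R4 pass, R5 pass.
Only rule 2 fails.

2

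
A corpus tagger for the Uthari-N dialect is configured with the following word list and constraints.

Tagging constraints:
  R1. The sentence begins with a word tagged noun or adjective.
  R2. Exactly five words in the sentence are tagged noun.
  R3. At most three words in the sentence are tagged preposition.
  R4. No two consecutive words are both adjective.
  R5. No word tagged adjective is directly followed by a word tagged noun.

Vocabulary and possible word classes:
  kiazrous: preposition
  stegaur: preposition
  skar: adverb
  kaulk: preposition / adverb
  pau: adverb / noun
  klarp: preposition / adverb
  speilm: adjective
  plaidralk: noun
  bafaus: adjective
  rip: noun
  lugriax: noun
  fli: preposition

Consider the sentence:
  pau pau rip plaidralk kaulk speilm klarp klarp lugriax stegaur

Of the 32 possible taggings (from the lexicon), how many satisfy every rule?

Candidates per position — 1:pau {adverb,noun}; 2:pau {adverb,noun}; 3:rip {noun}; 4:plaidralk {noun}; 5:kaulk {preposition,adverb}; 6:speilm {adjective}; 7:klarp {preposition,adverb}; 8:klarp {preposition,adverb}; 9:lugriax {noun}; 10:stegaur {preposition}.
There are 32 candidate sequences in total.
Checking each against the rules leaves 7 sequences.
Count = 7.

7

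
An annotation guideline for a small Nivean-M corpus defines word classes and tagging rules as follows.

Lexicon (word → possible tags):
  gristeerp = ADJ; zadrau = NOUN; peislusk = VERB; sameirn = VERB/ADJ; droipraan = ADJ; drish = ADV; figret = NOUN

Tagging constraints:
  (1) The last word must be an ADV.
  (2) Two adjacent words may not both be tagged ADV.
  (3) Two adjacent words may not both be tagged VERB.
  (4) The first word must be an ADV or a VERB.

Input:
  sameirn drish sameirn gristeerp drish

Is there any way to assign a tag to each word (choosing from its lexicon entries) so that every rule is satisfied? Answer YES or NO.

Candidates per position — 1:sameirn {VERB,ADJ}; 2:drish {ADV}; 3:sameirn {VERB,ADJ}; 4:gristeerp {ADJ}; 5:drish {ADV}.
One satisfying assignment: VERB ADV VERB ADJ ADV.
Checking: rule 1 holds; rule 2 holds; rule 3 holds; rule 4 holds.

YES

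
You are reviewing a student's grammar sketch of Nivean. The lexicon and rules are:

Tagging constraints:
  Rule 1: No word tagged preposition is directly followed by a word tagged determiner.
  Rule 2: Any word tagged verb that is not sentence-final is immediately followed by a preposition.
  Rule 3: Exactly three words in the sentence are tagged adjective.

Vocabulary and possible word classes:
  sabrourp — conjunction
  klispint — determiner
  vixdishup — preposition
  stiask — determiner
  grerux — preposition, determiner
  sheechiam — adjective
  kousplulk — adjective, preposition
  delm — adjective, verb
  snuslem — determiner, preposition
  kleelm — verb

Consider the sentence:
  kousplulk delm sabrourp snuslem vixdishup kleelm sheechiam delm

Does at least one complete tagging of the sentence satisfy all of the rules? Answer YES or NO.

Candidates per position — 1:kousplulk {adjective,preposition}; 2:delm {adjective,verb}; 3:sabrourp {conjunction}; 4:snuslem {determiner,preposition}; 5:vixdishup {preposition}; 6:kleelm {verb}; 7:sheechiam {adjective}; 8:delm {adjective,verb}.
Rule 2 cannot be satisfied by any choice of tags from the lexicon.
So there is no consistent tagging.

NO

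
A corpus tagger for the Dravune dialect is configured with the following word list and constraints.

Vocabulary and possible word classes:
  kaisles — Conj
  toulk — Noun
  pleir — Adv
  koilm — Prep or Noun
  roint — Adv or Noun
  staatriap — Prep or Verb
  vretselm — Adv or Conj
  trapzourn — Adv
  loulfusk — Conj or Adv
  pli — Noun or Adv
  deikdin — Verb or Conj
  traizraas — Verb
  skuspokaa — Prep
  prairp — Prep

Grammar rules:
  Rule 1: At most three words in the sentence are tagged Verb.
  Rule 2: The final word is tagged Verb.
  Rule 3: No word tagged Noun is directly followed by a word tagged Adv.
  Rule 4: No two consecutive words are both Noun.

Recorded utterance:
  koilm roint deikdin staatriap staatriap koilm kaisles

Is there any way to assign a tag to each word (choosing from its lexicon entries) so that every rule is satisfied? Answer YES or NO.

Candidates per position — 1:koilm {Prep,Noun}; 2:roint {Adv,Noun}; 3:deikdin {Verb,Conj}; 4:staatriap {Prep,Verb}; 5:staatriap {Prep,Verb}; 6:koilm {Prep,Noun}; 7:kaisles {Conj}.
Rule 2 cannot be satisfied by any choice of tags from the lexicon.
So there is no consistent tagging.

NO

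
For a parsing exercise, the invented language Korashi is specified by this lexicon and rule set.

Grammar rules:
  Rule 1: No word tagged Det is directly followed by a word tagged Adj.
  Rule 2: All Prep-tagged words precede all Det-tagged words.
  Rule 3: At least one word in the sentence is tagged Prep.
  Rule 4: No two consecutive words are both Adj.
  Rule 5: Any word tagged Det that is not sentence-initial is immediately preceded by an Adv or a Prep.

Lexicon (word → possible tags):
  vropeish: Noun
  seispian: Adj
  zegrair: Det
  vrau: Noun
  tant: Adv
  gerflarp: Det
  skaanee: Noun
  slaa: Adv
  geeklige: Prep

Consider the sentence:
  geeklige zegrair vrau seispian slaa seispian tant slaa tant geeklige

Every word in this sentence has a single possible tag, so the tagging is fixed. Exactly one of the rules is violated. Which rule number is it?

Fixed tagging: Prep Det Noun Adj Adv Adj Adv Adv Adv Prep.
Checking each rule: R1 ✓, R2 ✗, R3 ✓, R4 ✓, R5 ✓.
Only rule 2 fails.

2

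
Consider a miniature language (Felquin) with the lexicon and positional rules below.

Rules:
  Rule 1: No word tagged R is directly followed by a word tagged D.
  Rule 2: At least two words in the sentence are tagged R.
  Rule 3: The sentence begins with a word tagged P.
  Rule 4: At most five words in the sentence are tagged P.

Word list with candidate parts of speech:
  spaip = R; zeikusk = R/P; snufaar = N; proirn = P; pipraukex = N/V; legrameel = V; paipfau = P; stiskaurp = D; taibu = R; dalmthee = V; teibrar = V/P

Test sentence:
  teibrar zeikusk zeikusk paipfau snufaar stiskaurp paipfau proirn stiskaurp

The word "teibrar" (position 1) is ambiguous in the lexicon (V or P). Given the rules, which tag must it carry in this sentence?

P

Candidates per position — 1:teibrar {V,P}; 2:zeikusk {R,P}; 3:zeikusk {R,P}; 4:paipfau {P}; 5:snufaar {N}; 6:stiskaurp {D}; 7:paipfau {P}; 8:proirn {P}; 9:stiskaurp {D}.
If word 1 were V, no tagging could satisfy rule 3; so word 1 is P.
If word 2 were P, no tagging could satisfy rule 2; so word 2 is R.
If word 3 were P, no tagging could satisfy rule 2; so word 3 is R.
That leaves exactly one tagging: P R R P N D P P D.
Rule-by-rule: rule 1 ✓; rule 2 ✓; rule 3 ✓; rule 4 ✓.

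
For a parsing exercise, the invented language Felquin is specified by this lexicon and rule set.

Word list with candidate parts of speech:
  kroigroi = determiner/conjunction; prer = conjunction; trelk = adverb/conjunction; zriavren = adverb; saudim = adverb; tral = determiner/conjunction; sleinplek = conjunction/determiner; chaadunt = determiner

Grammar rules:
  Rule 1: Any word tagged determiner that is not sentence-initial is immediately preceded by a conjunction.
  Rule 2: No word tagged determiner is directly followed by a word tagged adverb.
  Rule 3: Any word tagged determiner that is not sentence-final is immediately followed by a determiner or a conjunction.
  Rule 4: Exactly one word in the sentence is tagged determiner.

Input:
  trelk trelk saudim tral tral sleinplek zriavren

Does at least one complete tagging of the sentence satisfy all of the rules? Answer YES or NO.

Candidates per position — 1:trelk {adverb,conjunction}; 2:trelk {adverb,conjunction}; 3:saudim {adverb}; 4:tral {determiner,conjunction}; 5:tral {determiner,conjunction}; 6:sleinplek {conjunction,determiner}; 7:zriavren {adverb}.
One satisfying assignment: conjunction adverb adverb conjunction determiner conjunction adverb.
Check: rule 1 satisfied; rule 2 satisfied; rule 3 satisfied; rule 4 satisfied.

YES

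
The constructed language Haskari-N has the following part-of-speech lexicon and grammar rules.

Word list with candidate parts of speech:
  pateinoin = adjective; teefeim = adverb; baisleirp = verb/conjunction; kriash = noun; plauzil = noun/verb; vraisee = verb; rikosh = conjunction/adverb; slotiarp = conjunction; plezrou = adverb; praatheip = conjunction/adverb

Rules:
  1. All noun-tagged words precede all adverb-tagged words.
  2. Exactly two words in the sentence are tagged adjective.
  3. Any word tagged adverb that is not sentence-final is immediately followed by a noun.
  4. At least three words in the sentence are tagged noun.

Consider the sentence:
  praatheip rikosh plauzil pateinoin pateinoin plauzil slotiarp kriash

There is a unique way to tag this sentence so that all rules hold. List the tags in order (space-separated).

Candidates per position — 1:praatheip {conjunction,adverb}; 2:rikosh {conjunction,adverb}; 3:plauzil {noun,verb}; 4:pateinoin {adjective}; 5:pateinoin {adjective}; 6:plauzil {noun,verb}; 7:slotiarp {conjunction}; 8:kriash {noun}.
At position 1, choosing adverb makes rule 1 impossible to satisfy; hence conjunction.
At position 2, choosing adverb makes rule 1 impossible to satisfy; hence conjunction.
At position 3, choosing verb makes rule 4 impossible to satisfy; hence noun.
At position 6, choosing verb makes rule 4 impossible to satisfy; hence noun.
That leaves exactly one tagging: conjunction conjunction noun adjective adjective noun conjunction noun.
Check: rule 1 holds; rule 2 holds; rule 3 holds; rule 4 holds.

conjunction conjunction noun adjective adjective noun conjunction noun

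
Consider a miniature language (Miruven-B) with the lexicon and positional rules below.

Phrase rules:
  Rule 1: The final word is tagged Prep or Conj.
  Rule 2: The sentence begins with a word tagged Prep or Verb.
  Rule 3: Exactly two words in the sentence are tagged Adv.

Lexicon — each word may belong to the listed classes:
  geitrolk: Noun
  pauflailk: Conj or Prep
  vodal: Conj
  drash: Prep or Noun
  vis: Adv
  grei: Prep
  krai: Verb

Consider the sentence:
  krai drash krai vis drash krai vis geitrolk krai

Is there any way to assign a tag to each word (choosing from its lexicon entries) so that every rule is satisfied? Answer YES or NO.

Candidates per position — 1:krai {Verb}; 2:drash {Prep,Noun}; 3:krai {Verb}; 4:vis {Adv}; 5:drash {Prep,Noun}; 6:krai {Verb}; 7:vis {Adv}; 8:geitrolk {Noun}; 9:krai {Verb}.
Rule 1 cannot be satisfied by any choice of tags from the lexicon.
So there is no consistent tagging.

NO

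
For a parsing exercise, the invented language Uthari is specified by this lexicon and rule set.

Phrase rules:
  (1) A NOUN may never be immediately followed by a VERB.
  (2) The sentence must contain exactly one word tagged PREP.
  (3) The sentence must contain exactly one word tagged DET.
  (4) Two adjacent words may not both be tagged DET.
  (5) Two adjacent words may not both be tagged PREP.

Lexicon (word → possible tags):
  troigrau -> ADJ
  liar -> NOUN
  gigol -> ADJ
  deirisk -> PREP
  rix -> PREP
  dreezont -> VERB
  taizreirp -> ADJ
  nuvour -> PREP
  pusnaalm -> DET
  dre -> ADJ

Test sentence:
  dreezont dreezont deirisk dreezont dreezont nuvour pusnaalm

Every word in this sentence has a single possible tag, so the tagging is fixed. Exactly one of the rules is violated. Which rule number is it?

Fixed tagging: VERB VERB PREP VERB VERB PREP DET.
Rule check: R1 pass, R2 fail, R3 pass, R4 pass, R5 pass.
Only rule 2 fails.

2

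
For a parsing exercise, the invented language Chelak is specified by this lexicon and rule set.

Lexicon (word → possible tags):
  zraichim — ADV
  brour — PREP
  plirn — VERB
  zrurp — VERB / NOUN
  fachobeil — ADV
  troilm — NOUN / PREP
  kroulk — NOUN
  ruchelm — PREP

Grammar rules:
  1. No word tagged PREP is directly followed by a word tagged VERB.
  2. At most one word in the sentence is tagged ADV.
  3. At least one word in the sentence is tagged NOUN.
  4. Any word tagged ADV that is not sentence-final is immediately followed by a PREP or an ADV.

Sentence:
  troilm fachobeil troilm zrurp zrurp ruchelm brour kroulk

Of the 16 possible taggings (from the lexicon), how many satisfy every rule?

Candidates per position — 1:troilm {NOUN,PREP}; 2:fachobeil {ADV}; 3:troilm {NOUN,PREP}; 4:zrurp {VERB,NOUN}; 5:zrurp {VERB,NOUN}; 6:ruchelm {PREP}; 7:brour {PREP}; 8:kroulk {NOUN}.
There are 16 candidate sequences in total.
The sequences that satisfy every rule: NOUN ADV PREP NOUN VERB PREP PREP NOUN; NOUN ADV PREP NOUN NOUN PREP PREP NOUN; PREP ADV PREP NOUN VERB PREP PREP NOUN; PREP ADV PREP NOUN NOUN PREP PREP NOUN.
Count = 4.

4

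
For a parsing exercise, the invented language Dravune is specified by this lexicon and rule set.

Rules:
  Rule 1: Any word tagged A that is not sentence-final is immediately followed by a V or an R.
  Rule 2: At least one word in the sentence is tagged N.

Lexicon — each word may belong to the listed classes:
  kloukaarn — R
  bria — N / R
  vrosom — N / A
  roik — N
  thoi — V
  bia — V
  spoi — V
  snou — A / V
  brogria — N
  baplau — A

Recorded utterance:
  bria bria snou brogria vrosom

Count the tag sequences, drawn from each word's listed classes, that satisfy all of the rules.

Candidates per position — 1:bria {N,R}; 2:bria {N,R}; 3:snou {A,V}; 4:brogria {N}; 5:vrosom {N,A}.
There are 16 candidate sequences in total.
Checking each against the rules leaves 8 sequences.
Count = 8.

8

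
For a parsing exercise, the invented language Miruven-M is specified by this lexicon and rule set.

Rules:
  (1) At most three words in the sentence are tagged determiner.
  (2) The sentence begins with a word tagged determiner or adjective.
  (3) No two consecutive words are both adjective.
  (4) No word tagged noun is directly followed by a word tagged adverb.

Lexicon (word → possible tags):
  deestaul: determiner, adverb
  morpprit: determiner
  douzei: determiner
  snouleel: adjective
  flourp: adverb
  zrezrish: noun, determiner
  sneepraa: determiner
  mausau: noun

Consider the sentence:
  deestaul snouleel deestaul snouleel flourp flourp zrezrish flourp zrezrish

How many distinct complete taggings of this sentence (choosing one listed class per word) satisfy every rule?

Candidates per position — 1:deestaul {determiner,adverb}; 2:snouleel {adjective}; 3:deestaul {determiner,adverb}; 4:snouleel {adjective}; 5:flourp {adverb}; 6:flourp {adverb}; 7:zrezrish {noun,determiner}; 8:flourp {adverb}; 9:zrezrish {noun,determiner}.
There are 16 candidate sequences in total.
The sequences that satisfy every rule: determiner adjective determiner adjective adverb adverb determiner adverb noun; determiner adjective adverb adjective adverb adverb determiner adverb noun; determiner adjective adverb adjective adverb adverb determiner adverb determiner.
Count = 3.

3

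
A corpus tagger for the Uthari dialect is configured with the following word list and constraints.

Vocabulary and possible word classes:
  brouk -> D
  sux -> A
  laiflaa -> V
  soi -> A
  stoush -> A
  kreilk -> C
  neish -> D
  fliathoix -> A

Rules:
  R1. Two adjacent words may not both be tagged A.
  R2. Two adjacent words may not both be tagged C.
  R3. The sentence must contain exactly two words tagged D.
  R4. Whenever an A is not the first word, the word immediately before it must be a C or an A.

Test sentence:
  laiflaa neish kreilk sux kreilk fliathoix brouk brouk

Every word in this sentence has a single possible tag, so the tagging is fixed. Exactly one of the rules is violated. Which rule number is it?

Fixed tagging: V D C A C A D D.
Applying the rules: R1 pass, R2 pass, R3 fail, R4 pass.
Only rule 3 fails.

3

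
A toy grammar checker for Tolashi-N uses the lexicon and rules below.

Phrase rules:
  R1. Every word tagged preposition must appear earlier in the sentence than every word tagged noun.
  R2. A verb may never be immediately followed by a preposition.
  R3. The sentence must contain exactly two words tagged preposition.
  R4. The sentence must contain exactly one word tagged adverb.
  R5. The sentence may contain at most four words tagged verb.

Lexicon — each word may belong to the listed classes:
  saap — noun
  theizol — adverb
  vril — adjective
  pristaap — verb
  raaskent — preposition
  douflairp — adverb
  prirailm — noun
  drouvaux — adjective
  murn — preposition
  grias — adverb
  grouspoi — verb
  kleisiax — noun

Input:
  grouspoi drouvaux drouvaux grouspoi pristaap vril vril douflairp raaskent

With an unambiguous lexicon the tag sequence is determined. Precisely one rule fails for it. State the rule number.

Fixed tagging: verb adjective adjective verb verb adjective adjective adverb preposition.
Checking each rule: R1 holds, R2 holds, R3 violated, R4 holds, R5 holds.
Only rule 3 fails.

3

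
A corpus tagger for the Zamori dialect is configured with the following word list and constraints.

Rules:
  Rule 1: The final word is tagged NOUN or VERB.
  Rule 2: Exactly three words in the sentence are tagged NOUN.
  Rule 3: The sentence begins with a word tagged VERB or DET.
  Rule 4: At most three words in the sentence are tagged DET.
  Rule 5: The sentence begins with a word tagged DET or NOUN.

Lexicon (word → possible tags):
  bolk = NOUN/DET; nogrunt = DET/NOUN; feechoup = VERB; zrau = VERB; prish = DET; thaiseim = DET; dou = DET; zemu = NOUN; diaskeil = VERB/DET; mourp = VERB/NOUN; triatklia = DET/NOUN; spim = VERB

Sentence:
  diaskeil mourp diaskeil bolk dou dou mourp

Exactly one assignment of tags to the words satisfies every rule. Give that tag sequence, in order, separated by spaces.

Candidates per position — 1:diaskeil {VERB,DET}; 2:mourp {VERB,NOUN}; 3:diaskeil {VERB,DET}; 4:bolk {NOUN,DET}; 5:dou {DET}; 6:dou {DET}; 7:mourp {VERB,NOUN}.
At position 1, choosing VERB makes rule 5 impossible to satisfy; hence DET.
At position 2, choosing VERB makes rule 2 impossible to satisfy; hence NOUN.
At position 3, choosing DET makes rule 4 impossible to satisfy; hence VERB.
At position 4, choosing DET makes rule 2 impossible to satisfy; hence NOUN.
At position 7, choosing VERB makes rule 2 impossible to satisfy; hence NOUN.
The unique satisfying tagging is: DET NOUN VERB NOUN DET DET NOUN.
Check: rule 1 holds; rule 2 holds; rule 3 holds; rule 4 holds; rule 5 holds.

DET NOUN VERB NOUN DET DET NOUN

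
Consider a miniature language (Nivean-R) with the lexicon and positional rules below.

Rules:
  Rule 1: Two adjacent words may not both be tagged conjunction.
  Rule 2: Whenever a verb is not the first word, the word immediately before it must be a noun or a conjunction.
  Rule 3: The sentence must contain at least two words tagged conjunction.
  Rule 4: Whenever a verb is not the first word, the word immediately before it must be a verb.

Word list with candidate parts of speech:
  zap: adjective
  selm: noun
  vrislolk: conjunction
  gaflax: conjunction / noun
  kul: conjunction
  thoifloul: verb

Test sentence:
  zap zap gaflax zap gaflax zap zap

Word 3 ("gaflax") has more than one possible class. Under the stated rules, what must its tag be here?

Candidates per position — 1:zap {adjective}; 2:zap {adjective}; 3:gaflax {conjunction,noun}; 4:zap {adjective}; 5:gaflax {conjunction,noun}; 6:zap {adjective}; 7:zap {adjective}.
Word 3 cannot be noun — rule 3 would then fail for every completion. It is conjunction.
Word 5 cannot be noun — rule 3 would then fail for every completion. It is conjunction.
The unique satisfying tagging is: adjective adjective conjunction adjective conjunction adjective adjective.
Checking: rule 1 ok; rule 2 ok; rule 3 ok; rule 4 ok.

conjunction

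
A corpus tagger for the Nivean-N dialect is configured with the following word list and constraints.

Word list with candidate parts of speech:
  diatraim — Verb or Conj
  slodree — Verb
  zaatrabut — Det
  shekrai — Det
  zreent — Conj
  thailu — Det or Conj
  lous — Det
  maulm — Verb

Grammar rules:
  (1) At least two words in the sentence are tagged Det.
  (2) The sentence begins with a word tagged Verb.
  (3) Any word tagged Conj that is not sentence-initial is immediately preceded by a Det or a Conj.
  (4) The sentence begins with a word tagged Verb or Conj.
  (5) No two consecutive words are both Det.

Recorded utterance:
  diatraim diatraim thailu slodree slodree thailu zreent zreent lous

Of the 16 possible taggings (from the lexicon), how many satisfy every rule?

Candidates per position — 1:diatraim {Verb,Conj}; 2:diatraim {Verb,Conj}; 3:thailu {Det,Conj}; 4:slodree {Verb}; 5:slodree {Verb}; 6:thailu {Det,Conj}; 7:zreent {Conj}; 8:zreent {Conj}; 9:lous {Det}.
There are 16 candidate sequences in total.
The sequences that satisfy every rule: Verb Verb Det Verb Verb Det Conj Conj Det.
Count = 1.

1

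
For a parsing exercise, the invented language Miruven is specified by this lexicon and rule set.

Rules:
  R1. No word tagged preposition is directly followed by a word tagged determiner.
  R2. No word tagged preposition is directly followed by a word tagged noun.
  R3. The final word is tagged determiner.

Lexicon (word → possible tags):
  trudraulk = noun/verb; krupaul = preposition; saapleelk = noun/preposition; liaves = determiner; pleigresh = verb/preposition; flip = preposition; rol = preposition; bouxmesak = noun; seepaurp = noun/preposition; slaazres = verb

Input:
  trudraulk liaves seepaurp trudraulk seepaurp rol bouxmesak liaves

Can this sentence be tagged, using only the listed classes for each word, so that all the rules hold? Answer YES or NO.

NO

Candidates per position — 1:trudraulk {noun,verb}; 2:liaves {determiner}; 3:seepaurp {noun,preposition}; 4:trudraulk {noun,verb}; 5:seepaurp {noun,preposition}; 6:rol {preposition}; 7:bouxmesak {noun}; 8:liaves {determiner}.
Rule 2 cannot be satisfied by any choice of tags from the lexicon.
So there is no consistent tagging.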